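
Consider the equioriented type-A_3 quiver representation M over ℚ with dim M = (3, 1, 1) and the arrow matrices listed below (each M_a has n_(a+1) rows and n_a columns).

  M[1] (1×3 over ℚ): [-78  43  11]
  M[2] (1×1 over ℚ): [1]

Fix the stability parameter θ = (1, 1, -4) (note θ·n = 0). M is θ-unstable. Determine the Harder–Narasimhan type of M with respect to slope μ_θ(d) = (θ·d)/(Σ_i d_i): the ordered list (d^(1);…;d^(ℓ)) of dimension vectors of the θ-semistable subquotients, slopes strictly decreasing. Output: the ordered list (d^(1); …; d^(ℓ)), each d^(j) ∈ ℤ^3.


Via rank(M_{q-1}∘⋯∘M_p): M ≅ I[1,1]^2, I[1,3].
μ_θ-semistable layers: μ^(1)=1; μ^(2)=-2/3

((2, 0, 0); (1, 1, 1))


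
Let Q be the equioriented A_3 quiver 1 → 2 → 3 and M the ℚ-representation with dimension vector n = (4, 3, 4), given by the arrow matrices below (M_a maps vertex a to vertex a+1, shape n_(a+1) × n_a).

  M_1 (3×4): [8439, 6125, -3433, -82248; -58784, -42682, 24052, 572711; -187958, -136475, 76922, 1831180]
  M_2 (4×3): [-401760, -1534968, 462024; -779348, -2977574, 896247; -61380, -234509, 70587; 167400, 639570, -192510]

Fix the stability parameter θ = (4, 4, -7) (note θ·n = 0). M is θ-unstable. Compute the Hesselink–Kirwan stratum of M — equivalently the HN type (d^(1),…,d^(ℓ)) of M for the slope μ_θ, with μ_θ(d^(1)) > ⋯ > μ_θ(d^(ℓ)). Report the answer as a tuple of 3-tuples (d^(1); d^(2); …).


Via rank(M_{q-1}∘⋯∘M_p): M ≅ I[1,1], I[1,2], I[1,3]^2, I[3,3]^2.
μ_θ-semistable layers: μ^(1)=4; μ^(2)=1/3; μ^(3)=-7

((2, 1, 0); (2, 2, 2); (0, 0, 2))


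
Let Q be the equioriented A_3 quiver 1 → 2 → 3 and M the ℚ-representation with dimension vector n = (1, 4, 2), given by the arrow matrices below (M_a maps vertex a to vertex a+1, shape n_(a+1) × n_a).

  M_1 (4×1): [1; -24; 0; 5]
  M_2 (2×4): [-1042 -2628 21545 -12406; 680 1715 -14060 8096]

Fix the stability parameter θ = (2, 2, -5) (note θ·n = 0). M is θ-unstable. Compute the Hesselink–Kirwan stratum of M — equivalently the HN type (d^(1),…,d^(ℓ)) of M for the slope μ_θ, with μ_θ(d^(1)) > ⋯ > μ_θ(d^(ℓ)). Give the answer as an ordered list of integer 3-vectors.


Barcode: M ≅ I[1,2], I[2,2], I[2,3]^2. HN layers by μ_θ (2 steps, strictly decreasing):
  μ^(1)=2; μ^(2)=-3/2

((1, 2, 0); (0, 2, 2))


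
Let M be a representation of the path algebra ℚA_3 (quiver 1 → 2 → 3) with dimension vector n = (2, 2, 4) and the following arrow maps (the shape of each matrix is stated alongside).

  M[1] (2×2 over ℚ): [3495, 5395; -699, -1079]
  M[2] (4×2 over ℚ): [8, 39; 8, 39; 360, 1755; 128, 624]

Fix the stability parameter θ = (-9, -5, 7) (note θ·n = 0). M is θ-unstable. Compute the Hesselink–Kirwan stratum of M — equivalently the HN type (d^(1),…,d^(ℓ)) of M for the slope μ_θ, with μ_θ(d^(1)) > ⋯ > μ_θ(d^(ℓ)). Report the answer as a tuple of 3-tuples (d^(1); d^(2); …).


Interval decomposition of M: I[1,1], I[1,3], I[2,2], I[3,3]^3.
HN type (ℓ=3): μ^(1)=7; μ^(2)=-5; μ^(3)=-9

((0, 0, 4); (0, 2, 0); (2, 0, 0))


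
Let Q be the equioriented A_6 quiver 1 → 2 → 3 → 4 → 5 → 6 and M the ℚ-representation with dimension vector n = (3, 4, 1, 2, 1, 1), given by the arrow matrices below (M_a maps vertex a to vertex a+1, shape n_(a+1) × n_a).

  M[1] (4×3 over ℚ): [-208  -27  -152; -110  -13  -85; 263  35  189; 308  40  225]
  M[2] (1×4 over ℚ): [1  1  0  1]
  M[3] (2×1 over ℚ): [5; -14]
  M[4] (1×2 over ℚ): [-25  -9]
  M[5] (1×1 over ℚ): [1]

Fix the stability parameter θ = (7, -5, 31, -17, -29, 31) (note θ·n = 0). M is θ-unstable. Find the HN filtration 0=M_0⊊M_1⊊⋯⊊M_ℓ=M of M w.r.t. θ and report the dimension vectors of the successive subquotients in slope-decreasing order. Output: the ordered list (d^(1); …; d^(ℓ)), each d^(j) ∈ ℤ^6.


Interval decomposition of M: I[1,2]^2, I[1,6], I[2,2], I[4,4].
HN type (ℓ=5): μ^(1)=31; μ^(2)=1; μ^(3)=-13/5; μ^(4)=-5; μ^(5)=-17

((0, 0, 0, 0, 0, 1); (2, 2, 0, 0, 0, 0); (1, 1, 1, 1, 1, 0); (0, 1, 0, 0, 0, 0); (0, 0, 0, 1, 0, 0))


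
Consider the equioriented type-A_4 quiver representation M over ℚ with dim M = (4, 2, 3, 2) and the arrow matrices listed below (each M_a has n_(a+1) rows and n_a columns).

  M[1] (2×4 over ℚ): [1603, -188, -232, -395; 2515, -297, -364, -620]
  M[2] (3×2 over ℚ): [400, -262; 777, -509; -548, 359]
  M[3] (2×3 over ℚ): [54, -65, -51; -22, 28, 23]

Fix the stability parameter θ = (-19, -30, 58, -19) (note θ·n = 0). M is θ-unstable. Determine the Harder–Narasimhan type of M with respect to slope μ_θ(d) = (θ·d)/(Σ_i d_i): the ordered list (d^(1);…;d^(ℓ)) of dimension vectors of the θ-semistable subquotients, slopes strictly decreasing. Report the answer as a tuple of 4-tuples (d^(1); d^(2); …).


Interval decomposition of M: I[1,1]^2, I[1,4]^2, I[3,3].
HN type (ℓ=4): μ^(1)=58; μ^(2)=39/2; μ^(3)=-19; μ^(4)=-49/2

((0, 0, 1, 0); (0, 0, 2, 2); (2, 0, 0, 0); (2, 2, 0, 0))


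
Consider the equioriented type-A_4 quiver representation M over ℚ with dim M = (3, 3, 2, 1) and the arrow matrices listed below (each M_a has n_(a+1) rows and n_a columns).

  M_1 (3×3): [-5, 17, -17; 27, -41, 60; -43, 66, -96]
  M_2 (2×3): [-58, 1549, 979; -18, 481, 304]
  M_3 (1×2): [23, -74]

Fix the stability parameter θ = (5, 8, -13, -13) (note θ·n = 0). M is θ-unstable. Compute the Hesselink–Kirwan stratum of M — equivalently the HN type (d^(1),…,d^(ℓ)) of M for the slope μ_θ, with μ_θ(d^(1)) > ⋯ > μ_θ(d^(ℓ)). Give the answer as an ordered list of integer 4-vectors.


Barcode: M ≅ I[1,2], I[1,3], I[1,4]. HN layers by μ_θ (4 steps, strictly decreasing):
  μ^(1)=8; μ^(2)=5; μ^(3)=0; μ^(4)=-13/4

((0, 1, 0, 0); (1, 0, 0, 0); (1, 1, 1, 0); (1, 1, 1, 1))


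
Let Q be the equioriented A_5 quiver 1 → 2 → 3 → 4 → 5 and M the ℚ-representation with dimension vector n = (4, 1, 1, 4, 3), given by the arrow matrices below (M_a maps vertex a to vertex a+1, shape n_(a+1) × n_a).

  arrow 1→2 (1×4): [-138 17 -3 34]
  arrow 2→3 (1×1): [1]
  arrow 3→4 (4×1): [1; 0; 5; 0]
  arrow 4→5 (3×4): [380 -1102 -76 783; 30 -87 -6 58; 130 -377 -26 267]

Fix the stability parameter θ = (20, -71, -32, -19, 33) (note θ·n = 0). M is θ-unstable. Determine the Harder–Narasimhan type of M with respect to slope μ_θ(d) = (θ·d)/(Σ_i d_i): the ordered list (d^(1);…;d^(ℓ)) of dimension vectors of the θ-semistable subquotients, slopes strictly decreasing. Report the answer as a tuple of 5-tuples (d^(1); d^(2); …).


Barcode: M ≅ I[1,1]^3, I[1,4], I[4,4], I[4,5]^2, I[5,5]. HN layers by μ_θ (4 steps, strictly decreasing):
  μ^(1)=33; μ^(2)=20; μ^(3)=-19; μ^(4)=-83/3

((0, 0, 0, 0, 3); (3, 0, 0, 0, 0); (0, 0, 0, 4, 0); (1, 1, 1, 0, 0))


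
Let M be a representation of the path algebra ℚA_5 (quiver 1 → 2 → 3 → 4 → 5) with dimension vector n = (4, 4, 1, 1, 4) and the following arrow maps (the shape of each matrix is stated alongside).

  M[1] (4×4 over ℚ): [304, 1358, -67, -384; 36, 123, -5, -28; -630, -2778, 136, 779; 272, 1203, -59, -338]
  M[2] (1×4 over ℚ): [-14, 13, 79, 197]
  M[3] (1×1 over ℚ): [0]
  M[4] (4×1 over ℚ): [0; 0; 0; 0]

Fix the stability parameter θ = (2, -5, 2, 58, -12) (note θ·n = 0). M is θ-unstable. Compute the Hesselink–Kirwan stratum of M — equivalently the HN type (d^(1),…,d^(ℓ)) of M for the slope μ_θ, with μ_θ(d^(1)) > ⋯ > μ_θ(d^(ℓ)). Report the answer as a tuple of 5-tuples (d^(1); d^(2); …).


Via rank(M_{q-1}∘⋯∘M_p): M ≅ I[1,1], I[1,2]^2, I[1,3], I[2,2], I[4,4], I[5,5]^4.
μ_θ-semistable layers: μ^(1)=58; μ^(2)=2; μ^(3)=-3/2; μ^(4)=-5; μ^(5)=-12

((0, 0, 0, 1, 0); (1, 0, 1, 0, 0); (3, 3, 0, 0, 0); (0, 1, 0, 0, 0); (0, 0, 0, 0, 4))


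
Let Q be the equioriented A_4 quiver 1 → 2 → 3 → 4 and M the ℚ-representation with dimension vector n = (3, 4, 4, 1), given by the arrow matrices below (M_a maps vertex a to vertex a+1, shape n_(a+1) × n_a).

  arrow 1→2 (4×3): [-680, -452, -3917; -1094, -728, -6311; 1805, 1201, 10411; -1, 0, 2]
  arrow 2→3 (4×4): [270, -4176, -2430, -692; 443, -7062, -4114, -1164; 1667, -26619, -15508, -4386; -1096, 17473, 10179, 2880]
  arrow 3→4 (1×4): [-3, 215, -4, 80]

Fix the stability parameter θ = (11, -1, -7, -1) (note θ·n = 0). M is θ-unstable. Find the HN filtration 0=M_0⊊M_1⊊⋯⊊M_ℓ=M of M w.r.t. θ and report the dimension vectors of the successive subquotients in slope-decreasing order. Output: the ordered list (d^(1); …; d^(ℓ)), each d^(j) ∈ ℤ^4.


Interval decomposition of M: I[1,2], I[1,3], I[1,4], I[2,3], I[3,3].
HN type (ℓ=5): μ^(1)=5; μ^(2)=1; μ^(3)=1/2; μ^(4)=-4; μ^(5)=-7

((1, 1, 0, 0); (1, 1, 1, 0); (1, 1, 1, 1); (0, 1, 1, 0); (0, 0, 1, 0))


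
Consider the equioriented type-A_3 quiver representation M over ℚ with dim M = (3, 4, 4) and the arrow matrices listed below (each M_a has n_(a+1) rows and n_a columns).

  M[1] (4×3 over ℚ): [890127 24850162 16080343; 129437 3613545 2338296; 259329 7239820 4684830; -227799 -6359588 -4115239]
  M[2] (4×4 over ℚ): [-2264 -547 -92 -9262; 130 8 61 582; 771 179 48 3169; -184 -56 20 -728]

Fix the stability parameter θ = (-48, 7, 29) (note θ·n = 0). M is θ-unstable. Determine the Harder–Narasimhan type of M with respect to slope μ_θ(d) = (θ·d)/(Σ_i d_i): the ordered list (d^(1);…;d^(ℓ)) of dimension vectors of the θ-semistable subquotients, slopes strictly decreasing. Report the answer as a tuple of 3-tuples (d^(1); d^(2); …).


Via rank(M_{q-1}∘⋯∘M_p): M ≅ I[1,2], I[1,3]^2, I[2,3], I[3,3].
μ_θ-semistable layers: μ^(1)=29; μ^(2)=7; μ^(3)=-48

((0, 0, 4); (0, 4, 0); (3, 0, 0))


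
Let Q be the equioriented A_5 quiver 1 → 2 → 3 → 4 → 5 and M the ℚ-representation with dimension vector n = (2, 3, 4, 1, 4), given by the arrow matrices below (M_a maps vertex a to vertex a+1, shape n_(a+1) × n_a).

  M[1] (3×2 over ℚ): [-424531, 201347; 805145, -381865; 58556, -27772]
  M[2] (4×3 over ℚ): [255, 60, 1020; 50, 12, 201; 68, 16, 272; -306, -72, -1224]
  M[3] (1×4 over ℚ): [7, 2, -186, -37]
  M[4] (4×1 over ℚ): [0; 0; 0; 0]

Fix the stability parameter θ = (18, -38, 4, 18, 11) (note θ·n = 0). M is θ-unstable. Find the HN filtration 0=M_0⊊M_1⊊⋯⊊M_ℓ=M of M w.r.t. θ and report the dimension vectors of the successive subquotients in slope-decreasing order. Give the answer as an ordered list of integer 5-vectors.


Via rank(M_{q-1}∘⋯∘M_p): M ≅ I[1,1], I[1,4], I[2,2], I[2,3], I[3,3]^2, I[5,5]^4.
μ_θ-semistable layers: μ^(1)=18; μ^(2)=11; μ^(3)=4; μ^(4)=-10; μ^(5)=-38

((1, 0, 0, 1, 0); (0, 0, 0, 0, 4); (0, 0, 4, 0, 0); (1, 1, 0, 0, 0); (0, 2, 0, 0, 0))


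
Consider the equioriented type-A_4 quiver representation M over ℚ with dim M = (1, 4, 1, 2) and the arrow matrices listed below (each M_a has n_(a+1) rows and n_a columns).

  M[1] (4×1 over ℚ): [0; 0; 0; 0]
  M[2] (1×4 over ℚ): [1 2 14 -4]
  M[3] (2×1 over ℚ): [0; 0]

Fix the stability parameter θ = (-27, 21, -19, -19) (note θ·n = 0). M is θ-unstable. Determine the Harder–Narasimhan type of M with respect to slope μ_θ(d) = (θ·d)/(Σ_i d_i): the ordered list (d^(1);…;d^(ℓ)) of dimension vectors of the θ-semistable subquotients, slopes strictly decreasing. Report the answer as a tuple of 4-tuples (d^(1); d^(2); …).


Barcode: M ≅ I[1,1], I[2,2]^3, I[2,3], I[4,4]^2. HN layers by μ_θ (4 steps, strictly decreasing):
  μ^(1)=21; μ^(2)=1; μ^(3)=-19; μ^(4)=-27

((0, 3, 0, 0); (0, 1, 1, 0); (0, 0, 0, 2); (1, 0, 0, 0))


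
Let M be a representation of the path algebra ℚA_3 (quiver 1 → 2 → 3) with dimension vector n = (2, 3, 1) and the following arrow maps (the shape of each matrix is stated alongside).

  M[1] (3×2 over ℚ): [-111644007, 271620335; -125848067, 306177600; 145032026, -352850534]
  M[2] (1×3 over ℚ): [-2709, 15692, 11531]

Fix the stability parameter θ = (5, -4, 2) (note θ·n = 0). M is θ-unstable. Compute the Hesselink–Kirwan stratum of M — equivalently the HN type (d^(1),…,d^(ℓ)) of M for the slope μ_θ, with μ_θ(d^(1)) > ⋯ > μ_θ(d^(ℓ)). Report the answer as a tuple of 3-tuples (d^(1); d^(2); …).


Interval decomposition of M: I[1,2], I[1,3], I[2,2].
HN type (ℓ=3): μ^(1)=2; μ^(2)=1/2; μ^(3)=-4

((0, 0, 1); (2, 2, 0); (0, 1, 0))


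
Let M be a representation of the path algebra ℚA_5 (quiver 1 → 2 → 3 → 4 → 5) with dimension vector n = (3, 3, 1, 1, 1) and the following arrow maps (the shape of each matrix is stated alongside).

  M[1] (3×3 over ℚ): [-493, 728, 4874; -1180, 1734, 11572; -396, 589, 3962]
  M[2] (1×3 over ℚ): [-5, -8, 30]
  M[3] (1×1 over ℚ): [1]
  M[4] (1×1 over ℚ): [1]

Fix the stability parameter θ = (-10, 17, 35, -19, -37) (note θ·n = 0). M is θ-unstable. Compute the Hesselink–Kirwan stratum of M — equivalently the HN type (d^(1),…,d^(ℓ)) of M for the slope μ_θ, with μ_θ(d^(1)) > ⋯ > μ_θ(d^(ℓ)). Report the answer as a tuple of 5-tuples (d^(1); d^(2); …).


Via rank(M_{q-1}∘⋯∘M_p): M ≅ I[1,1], I[1,2], I[1,5], I[2,2].
μ_θ-semistable layers: μ^(1)=17; μ^(2)=-1; μ^(3)=-10

((0, 2, 0, 0, 0); (0, 1, 1, 1, 1); (3, 0, 0, 0, 0))


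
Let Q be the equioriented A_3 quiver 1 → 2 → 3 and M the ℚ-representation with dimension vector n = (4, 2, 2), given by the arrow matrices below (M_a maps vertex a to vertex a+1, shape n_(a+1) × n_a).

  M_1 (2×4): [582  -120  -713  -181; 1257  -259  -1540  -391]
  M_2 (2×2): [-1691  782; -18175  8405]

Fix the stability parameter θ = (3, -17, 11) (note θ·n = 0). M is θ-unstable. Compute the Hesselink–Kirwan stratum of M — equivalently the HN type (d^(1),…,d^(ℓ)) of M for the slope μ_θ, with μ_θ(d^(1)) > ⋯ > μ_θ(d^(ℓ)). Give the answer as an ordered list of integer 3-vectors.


Via rank(M_{q-1}∘⋯∘M_p): M ≅ I[1,1]^2, I[1,3]^2.
μ_θ-semistable layers: μ^(1)=11; μ^(2)=3; μ^(3)=-7

((0, 0, 2); (2, 0, 0); (2, 2, 0))


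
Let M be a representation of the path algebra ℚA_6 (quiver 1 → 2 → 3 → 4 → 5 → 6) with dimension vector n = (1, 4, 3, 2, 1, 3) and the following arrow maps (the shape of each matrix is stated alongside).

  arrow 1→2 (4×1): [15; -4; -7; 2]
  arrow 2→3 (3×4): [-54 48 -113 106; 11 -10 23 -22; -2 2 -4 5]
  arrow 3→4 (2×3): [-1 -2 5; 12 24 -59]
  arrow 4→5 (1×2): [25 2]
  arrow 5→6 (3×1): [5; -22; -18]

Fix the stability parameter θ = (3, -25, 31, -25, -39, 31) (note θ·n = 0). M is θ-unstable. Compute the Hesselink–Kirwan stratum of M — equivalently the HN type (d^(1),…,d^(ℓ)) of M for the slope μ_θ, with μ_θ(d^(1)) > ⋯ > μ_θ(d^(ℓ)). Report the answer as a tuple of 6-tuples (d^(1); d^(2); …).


Barcode: M ≅ I[1,6], I[2,2], I[2,3], I[2,4], I[6,6]^2. HN layers by μ_θ (4 steps, strictly decreasing):
  μ^(1)=31; μ^(2)=3; μ^(3)=-11; μ^(4)=-25

((0, 0, 1, 0, 0, 3); (0, 0, 1, 1, 0, 0); (1, 1, 1, 1, 1, 0); (0, 3, 0, 0, 0, 0))


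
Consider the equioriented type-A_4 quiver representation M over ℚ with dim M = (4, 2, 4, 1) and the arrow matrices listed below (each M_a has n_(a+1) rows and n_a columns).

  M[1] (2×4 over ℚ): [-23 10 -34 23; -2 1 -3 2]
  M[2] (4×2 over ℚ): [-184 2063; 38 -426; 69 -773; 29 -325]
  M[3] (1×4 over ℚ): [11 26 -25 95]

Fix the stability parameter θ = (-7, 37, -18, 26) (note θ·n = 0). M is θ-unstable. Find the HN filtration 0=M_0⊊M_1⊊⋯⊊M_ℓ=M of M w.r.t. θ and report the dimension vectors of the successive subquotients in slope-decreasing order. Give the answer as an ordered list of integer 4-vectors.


Via rank(M_{q-1}∘⋯∘M_p): M ≅ I[1,1]^2, I[1,3], I[1,4], I[3,3]^2.
μ_θ-semistable layers: μ^(1)=26; μ^(2)=19/2; μ^(3)=-7; μ^(4)=-18

((0, 0, 0, 1); (0, 2, 2, 0); (4, 0, 0, 0); (0, 0, 2, 0))


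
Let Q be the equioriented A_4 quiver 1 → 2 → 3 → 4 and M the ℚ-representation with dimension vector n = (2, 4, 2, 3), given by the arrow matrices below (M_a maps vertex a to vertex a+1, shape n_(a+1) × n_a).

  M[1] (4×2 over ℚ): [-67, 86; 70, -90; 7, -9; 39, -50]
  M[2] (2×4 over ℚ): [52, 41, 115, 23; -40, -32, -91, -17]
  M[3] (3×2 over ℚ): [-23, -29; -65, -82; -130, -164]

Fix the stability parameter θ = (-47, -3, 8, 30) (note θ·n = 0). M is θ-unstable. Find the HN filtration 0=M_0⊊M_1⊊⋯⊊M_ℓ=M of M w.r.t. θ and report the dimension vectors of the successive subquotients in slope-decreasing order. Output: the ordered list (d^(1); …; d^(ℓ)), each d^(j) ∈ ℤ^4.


Via rank(M_{q-1}∘⋯∘M_p): M ≅ I[1,4]^2, I[2,2]^2, I[4,4].
μ_θ-semistable layers: μ^(1)=30; μ^(2)=8; μ^(3)=-3; μ^(4)=-47

((0, 0, 0, 3); (0, 0, 2, 0); (0, 4, 0, 0); (2, 0, 0, 0))


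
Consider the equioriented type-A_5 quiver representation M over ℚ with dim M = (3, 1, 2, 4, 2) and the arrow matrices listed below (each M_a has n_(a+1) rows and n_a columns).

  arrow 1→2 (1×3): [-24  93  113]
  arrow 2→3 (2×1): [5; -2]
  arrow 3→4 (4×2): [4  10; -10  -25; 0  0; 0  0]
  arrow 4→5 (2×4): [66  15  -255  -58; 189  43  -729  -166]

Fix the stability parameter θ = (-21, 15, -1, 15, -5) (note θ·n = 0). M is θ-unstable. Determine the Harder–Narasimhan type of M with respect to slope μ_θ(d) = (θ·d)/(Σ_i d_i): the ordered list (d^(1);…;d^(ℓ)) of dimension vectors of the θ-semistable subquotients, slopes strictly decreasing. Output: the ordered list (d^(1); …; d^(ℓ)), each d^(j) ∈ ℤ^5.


Via rank(M_{q-1}∘⋯∘M_p): M ≅ I[1,1]^2, I[1,3], I[3,5], I[4,4]^2, I[4,5].
μ_θ-semistable layers: μ^(1)=15; μ^(2)=7; μ^(3)=5; μ^(4)=-1; μ^(5)=-21

((0, 0, 0, 2, 0); (0, 1, 1, 0, 0); (0, 0, 0, 2, 2); (0, 0, 1, 0, 0); (3, 0, 0, 0, 0))


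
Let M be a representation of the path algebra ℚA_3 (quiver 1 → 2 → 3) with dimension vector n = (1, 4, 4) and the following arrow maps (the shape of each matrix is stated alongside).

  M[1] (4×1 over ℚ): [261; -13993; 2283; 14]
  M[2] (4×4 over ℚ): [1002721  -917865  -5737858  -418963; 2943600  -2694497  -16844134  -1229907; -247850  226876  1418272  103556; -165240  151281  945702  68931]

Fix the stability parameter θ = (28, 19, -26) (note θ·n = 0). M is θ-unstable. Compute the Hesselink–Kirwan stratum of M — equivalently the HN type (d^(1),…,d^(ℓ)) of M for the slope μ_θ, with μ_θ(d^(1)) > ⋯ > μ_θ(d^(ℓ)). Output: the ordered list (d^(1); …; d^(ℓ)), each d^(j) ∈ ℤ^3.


Interval decomposition of M: I[1,3], I[2,2]^2, I[2,3], I[3,3]^2.
HN type (ℓ=4): μ^(1)=19; μ^(2)=7; μ^(3)=-7/2; μ^(4)=-26

((0, 2, 0); (1, 1, 1); (0, 1, 1); (0, 0, 2))


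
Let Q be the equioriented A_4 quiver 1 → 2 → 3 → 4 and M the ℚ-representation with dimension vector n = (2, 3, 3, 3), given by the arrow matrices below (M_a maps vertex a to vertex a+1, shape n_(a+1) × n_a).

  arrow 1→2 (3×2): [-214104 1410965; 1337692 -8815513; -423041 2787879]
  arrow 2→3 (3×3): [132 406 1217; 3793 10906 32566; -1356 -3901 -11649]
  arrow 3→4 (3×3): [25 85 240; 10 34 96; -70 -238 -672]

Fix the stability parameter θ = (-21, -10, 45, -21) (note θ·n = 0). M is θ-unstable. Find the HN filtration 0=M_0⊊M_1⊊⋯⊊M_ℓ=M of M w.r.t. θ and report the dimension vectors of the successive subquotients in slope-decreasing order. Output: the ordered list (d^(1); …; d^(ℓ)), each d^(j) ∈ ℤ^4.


Interval decomposition of M: I[1,3], I[1,4], I[2,3], I[4,4]^2.
HN type (ℓ=4): μ^(1)=45; μ^(2)=12; μ^(3)=-10; μ^(4)=-21

((0, 0, 2, 0); (0, 0, 1, 1); (0, 3, 0, 0); (2, 0, 0, 2))


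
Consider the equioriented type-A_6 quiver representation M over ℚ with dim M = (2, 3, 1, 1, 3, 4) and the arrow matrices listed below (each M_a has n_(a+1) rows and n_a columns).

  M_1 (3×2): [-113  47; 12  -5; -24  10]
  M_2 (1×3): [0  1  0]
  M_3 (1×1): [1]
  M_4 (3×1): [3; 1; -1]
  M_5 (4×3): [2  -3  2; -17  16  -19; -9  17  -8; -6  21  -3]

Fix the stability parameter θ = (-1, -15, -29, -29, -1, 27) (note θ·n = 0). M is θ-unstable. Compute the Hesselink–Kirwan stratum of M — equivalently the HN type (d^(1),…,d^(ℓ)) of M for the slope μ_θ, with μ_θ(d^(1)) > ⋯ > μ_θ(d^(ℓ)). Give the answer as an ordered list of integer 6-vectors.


Via rank(M_{q-1}∘⋯∘M_p): M ≅ I[1,2], I[1,6], I[2,2], I[5,6]^2, I[6,6].
μ_θ-semistable layers: μ^(1)=27; μ^(2)=-1; μ^(3)=-8; μ^(4)=-15; μ^(5)=-37/2

((0, 0, 0, 0, 0, 4); (0, 0, 0, 0, 3, 0); (1, 1, 0, 0, 0, 0); (0, 1, 0, 0, 0, 0); (1, 1, 1, 1, 0, 0))


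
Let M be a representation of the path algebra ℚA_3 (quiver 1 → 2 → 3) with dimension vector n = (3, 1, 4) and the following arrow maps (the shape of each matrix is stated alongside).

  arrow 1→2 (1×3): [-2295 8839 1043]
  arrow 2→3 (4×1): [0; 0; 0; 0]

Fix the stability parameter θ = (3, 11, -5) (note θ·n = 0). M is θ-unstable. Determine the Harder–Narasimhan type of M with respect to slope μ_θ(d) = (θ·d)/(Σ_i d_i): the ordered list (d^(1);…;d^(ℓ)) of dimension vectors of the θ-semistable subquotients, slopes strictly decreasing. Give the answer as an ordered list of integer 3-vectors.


Interval decomposition of M: I[1,1]^2, I[1,2], I[3,3]^4.
HN type (ℓ=3): μ^(1)=11; μ^(2)=3; μ^(3)=-5

((0, 1, 0); (3, 0, 0); (0, 0, 4))


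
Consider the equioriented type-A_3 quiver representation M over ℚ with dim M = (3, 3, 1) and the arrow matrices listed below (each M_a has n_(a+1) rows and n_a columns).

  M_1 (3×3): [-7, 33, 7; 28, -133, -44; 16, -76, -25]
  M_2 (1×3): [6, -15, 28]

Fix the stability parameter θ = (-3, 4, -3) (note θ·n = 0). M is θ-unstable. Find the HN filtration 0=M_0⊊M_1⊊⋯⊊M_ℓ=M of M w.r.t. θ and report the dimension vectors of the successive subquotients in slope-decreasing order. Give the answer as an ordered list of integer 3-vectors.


Barcode: M ≅ I[1,2]^2, I[1,3]. HN layers by μ_θ (3 steps, strictly decreasing):
  μ^(1)=4; μ^(2)=1/2; μ^(3)=-3

((0, 2, 0); (0, 1, 1); (3, 0, 0))


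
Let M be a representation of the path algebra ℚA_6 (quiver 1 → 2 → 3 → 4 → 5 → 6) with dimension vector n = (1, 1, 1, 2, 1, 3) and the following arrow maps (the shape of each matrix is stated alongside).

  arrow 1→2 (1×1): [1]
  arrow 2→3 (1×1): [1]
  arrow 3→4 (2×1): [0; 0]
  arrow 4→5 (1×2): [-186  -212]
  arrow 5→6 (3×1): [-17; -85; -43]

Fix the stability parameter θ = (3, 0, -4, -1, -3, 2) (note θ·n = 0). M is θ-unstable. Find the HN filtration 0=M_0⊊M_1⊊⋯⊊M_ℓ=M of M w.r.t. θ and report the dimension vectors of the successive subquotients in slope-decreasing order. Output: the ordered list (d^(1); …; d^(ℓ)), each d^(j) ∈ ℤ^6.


Via rank(M_{q-1}∘⋯∘M_p): M ≅ I[1,3], I[4,4], I[4,6], I[6,6]^2.
μ_θ-semistable layers: μ^(1)=2; μ^(2)=-1/3; μ^(3)=-1; μ^(4)=-2

((0, 0, 0, 0, 0, 3); (1, 1, 1, 0, 0, 0); (0, 0, 0, 1, 0, 0); (0, 0, 0, 1, 1, 0))


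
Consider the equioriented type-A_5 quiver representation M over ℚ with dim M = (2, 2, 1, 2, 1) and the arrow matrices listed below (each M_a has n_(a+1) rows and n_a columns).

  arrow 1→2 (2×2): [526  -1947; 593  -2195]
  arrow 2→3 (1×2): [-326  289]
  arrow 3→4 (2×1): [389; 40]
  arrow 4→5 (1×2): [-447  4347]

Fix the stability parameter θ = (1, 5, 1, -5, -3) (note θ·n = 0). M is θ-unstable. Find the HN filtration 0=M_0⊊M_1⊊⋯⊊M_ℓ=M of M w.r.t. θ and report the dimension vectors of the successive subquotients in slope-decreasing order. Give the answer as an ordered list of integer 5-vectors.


Via rank(M_{q-1}∘⋯∘M_p): M ≅ I[1,2], I[1,5], I[4,4].
μ_θ-semistable layers: μ^(1)=5; μ^(2)=1; μ^(3)=-1/5; μ^(4)=-5

((0, 1, 0, 0, 0); (1, 0, 0, 0, 0); (1, 1, 1, 1, 1); (0, 0, 0, 1, 0))


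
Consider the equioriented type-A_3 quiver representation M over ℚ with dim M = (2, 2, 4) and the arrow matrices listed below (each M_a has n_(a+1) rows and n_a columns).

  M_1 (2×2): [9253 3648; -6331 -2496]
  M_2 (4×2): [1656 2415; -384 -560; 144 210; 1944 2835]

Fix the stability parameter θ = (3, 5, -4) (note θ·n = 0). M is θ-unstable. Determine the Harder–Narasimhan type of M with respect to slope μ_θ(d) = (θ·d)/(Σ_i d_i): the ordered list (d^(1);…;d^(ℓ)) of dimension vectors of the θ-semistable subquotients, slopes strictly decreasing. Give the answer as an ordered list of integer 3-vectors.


Via rank(M_{q-1}∘⋯∘M_p): M ≅ I[1,1], I[1,3], I[2,2], I[3,3]^3.
μ_θ-semistable layers: μ^(1)=5; μ^(2)=3; μ^(3)=4/3; μ^(4)=-4

((0, 1, 0); (1, 0, 0); (1, 1, 1); (0, 0, 3))


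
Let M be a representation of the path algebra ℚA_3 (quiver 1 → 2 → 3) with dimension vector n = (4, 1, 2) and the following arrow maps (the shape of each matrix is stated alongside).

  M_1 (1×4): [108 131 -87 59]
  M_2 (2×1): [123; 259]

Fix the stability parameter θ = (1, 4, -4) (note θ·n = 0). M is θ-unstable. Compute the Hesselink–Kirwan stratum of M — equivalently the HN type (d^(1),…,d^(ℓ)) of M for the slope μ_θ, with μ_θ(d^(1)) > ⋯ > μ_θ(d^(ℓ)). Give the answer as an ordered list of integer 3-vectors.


Interval decomposition of M: I[1,1]^3, I[1,3], I[3,3].
HN type (ℓ=3): μ^(1)=1; μ^(2)=1/3; μ^(3)=-4

((3, 0, 0); (1, 1, 1); (0, 0, 1))


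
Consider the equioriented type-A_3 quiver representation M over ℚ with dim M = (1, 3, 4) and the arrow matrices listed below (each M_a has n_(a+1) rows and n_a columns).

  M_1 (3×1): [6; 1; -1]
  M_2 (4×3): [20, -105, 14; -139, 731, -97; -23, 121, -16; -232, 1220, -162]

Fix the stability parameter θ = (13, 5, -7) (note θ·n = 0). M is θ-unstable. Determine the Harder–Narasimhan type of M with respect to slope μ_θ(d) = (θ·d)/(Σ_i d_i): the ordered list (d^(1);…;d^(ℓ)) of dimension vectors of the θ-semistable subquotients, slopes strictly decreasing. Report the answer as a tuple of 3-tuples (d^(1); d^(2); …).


Interval decomposition of M: I[1,3], I[2,3]^2, I[3,3].
HN type (ℓ=3): μ^(1)=11/3; μ^(2)=-1; μ^(3)=-7

((1, 1, 1); (0, 2, 2); (0, 0, 1))


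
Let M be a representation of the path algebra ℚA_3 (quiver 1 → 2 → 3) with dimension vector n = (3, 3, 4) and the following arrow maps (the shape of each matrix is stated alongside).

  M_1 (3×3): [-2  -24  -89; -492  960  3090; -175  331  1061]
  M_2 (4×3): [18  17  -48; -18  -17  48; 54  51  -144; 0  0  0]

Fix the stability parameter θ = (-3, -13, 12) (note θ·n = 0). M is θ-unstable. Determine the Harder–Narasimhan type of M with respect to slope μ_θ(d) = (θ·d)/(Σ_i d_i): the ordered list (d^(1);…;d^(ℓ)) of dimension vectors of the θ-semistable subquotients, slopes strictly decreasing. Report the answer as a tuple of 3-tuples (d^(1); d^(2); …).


Via rank(M_{q-1}∘⋯∘M_p): M ≅ I[1,1], I[1,2]^2, I[2,3], I[3,3]^3.
μ_θ-semistable layers: μ^(1)=12; μ^(2)=-3; μ^(3)=-8; μ^(4)=-13

((0, 0, 4); (1, 0, 0); (2, 2, 0); (0, 1, 0))


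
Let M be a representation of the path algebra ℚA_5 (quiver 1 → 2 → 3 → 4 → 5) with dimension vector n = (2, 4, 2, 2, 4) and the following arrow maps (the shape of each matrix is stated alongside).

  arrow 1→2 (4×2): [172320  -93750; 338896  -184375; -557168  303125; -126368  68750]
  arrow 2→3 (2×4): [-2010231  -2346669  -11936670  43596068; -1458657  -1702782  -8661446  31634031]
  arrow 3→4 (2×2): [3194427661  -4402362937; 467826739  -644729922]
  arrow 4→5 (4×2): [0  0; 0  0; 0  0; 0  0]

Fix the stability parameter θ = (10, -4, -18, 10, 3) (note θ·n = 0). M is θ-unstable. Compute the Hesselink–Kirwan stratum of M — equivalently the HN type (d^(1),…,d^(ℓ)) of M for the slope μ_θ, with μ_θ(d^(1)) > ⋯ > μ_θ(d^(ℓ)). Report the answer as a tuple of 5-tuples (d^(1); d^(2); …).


Barcode: M ≅ I[1,1], I[1,4], I[2,2]^2, I[2,4], I[5,5]^4. HN layers by μ_θ (4 steps, strictly decreasing):
  μ^(1)=10; μ^(2)=3; μ^(3)=-4; μ^(4)=-11

((1, 0, 0, 2, 0); (0, 0, 0, 0, 4); (1, 3, 1, 0, 0); (0, 1, 1, 0, 0))


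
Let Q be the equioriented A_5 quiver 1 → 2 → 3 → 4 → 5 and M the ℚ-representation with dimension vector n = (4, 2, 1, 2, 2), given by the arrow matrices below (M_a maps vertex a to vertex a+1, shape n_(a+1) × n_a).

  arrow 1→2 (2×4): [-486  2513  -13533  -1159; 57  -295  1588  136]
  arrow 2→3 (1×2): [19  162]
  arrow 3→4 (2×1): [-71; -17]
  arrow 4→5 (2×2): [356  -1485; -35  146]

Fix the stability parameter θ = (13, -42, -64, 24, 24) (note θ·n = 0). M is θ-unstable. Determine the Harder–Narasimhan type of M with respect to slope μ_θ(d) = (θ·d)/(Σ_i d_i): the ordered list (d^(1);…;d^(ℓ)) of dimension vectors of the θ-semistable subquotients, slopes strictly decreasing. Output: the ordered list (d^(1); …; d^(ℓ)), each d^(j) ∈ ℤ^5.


Barcode: M ≅ I[1,1]^2, I[1,2], I[1,5], I[4,5]. HN layers by μ_θ (4 steps, strictly decreasing):
  μ^(1)=24; μ^(2)=13; μ^(3)=-29/2; μ^(4)=-31

((0, 0, 0, 2, 2); (2, 0, 0, 0, 0); (1, 1, 0, 0, 0); (1, 1, 1, 0, 0))


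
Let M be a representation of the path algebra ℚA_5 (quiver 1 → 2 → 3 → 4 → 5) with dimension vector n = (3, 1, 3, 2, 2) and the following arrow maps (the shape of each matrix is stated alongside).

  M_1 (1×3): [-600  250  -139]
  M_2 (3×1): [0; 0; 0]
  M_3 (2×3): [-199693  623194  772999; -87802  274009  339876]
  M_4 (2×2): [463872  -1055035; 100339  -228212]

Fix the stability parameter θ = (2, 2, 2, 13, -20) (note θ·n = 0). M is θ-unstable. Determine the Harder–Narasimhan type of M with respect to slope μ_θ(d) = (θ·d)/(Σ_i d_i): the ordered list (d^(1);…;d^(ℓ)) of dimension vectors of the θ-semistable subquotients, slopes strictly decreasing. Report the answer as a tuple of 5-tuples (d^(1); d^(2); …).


Via rank(M_{q-1}∘⋯∘M_p): M ≅ I[1,1]^2, I[1,2], I[3,3], I[3,5]^2.
μ_θ-semistable layers: μ^(1)=2; μ^(2)=-5/3

((3, 1, 1, 0, 0); (0, 0, 2, 2, 2))


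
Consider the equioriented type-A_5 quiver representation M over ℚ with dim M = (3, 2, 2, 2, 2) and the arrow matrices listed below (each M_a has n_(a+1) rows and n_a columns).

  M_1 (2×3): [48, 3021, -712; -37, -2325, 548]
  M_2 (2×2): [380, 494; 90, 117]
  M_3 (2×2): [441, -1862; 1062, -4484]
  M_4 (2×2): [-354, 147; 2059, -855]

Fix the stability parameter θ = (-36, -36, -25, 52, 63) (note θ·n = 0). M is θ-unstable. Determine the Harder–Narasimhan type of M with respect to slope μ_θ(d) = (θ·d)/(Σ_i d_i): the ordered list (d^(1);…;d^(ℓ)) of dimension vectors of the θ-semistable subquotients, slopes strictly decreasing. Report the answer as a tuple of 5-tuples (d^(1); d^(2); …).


Barcode: M ≅ I[1,1], I[1,2], I[1,3], I[3,5], I[4,5]. HN layers by μ_θ (4 steps, strictly decreasing):
  μ^(1)=63; μ^(2)=52; μ^(3)=-25; μ^(4)=-36

((0, 0, 0, 0, 2); (0, 0, 0, 2, 0); (0, 0, 2, 0, 0); (3, 2, 0, 0, 0))


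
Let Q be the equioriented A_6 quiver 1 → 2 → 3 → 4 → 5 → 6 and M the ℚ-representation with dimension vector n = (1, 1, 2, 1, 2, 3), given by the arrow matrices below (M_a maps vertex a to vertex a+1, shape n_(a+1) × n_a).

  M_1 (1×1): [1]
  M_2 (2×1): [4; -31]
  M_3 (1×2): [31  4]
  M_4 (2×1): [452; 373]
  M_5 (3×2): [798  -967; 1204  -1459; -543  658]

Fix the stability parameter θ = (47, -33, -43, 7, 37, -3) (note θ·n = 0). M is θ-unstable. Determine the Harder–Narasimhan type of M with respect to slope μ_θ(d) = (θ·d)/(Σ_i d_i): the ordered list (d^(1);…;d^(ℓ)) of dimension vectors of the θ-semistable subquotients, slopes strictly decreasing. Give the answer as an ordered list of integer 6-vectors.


Barcode: M ≅ I[1,3], I[3,6], I[5,6], I[6,6]. HN layers by μ_θ (5 steps, strictly decreasing):
  μ^(1)=17; μ^(2)=7; μ^(3)=-3; μ^(4)=-29/3; μ^(5)=-43

((0, 0, 0, 0, 2, 2); (0, 0, 0, 1, 0, 0); (0, 0, 0, 0, 0, 1); (1, 1, 1, 0, 0, 0); (0, 0, 1, 0, 0, 0))


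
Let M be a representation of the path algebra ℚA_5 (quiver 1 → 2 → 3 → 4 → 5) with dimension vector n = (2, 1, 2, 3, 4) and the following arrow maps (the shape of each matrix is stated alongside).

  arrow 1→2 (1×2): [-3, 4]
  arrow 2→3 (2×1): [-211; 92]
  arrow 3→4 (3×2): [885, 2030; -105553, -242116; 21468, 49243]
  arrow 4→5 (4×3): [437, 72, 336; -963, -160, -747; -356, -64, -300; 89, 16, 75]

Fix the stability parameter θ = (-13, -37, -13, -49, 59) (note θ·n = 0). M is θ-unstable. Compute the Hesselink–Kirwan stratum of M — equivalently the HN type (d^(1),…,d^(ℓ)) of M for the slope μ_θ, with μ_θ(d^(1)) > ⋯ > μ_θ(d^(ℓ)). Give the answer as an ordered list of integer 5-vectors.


Interval decomposition of M: I[1,1], I[1,5], I[3,5], I[4,4], I[5,5]^2.
HN type (ℓ=5): μ^(1)=59; μ^(2)=-13; μ^(3)=-28; μ^(4)=-31; μ^(5)=-49

((0, 0, 0, 0, 4); (1, 0, 0, 0, 0); (1, 1, 1, 1, 0); (0, 0, 1, 1, 0); (0, 0, 0, 1, 0))


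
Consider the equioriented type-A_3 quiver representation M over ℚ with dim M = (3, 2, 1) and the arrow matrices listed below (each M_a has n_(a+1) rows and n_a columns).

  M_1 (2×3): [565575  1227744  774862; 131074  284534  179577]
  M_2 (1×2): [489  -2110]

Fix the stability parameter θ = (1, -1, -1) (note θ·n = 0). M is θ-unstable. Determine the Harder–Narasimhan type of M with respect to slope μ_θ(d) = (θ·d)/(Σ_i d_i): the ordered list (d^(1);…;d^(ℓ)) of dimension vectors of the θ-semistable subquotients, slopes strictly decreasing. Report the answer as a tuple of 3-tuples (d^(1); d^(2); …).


Barcode: M ≅ I[1,1], I[1,2], I[1,3]. HN layers by μ_θ (3 steps, strictly decreasing):
  μ^(1)=1; μ^(2)=0; μ^(3)=-1/3

((1, 0, 0); (1, 1, 0); (1, 1, 1))


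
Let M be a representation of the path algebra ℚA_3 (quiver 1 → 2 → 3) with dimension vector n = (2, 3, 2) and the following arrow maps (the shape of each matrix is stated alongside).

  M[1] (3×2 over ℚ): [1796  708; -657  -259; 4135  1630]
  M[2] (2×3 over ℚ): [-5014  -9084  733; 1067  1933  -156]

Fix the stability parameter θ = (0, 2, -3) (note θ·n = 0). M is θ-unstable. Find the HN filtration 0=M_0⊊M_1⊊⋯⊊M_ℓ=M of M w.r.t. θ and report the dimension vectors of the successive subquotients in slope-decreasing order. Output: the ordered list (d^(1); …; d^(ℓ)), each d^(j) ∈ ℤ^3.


Interval decomposition of M: I[1,3]^2, I[2,2].
HN type (ℓ=2): μ^(1)=2; μ^(2)=-1/3

((0, 1, 0); (2, 2, 2))


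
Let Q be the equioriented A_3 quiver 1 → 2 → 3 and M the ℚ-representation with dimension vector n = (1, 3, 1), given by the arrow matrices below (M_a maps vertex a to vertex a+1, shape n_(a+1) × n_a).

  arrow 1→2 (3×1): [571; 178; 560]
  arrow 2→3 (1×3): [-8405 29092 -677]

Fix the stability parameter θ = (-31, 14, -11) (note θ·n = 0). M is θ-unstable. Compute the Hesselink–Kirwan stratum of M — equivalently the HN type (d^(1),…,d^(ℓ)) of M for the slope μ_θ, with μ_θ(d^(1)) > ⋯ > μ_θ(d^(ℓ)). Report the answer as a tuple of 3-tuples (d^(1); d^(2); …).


Interval decomposition of M: I[1,3], I[2,2]^2.
HN type (ℓ=3): μ^(1)=14; μ^(2)=3/2; μ^(3)=-31

((0, 2, 0); (0, 1, 1); (1, 0, 0))


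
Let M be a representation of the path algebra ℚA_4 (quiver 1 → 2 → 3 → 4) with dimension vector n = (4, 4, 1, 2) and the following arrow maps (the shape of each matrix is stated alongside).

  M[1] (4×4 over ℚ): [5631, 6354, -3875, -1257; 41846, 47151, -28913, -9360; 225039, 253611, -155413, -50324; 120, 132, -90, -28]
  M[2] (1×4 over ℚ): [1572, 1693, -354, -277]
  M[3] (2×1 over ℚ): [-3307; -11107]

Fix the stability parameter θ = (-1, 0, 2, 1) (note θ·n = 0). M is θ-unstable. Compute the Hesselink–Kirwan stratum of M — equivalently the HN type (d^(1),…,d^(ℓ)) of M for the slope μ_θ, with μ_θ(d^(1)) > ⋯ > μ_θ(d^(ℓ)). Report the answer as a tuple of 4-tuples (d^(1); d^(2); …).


Barcode: M ≅ I[1,2]^3, I[1,4], I[4,4]. HN layers by μ_θ (4 steps, strictly decreasing):
  μ^(1)=3/2; μ^(2)=1; μ^(3)=0; μ^(4)=-1

((0, 0, 1, 1); (0, 0, 0, 1); (0, 4, 0, 0); (4, 0, 0, 0))


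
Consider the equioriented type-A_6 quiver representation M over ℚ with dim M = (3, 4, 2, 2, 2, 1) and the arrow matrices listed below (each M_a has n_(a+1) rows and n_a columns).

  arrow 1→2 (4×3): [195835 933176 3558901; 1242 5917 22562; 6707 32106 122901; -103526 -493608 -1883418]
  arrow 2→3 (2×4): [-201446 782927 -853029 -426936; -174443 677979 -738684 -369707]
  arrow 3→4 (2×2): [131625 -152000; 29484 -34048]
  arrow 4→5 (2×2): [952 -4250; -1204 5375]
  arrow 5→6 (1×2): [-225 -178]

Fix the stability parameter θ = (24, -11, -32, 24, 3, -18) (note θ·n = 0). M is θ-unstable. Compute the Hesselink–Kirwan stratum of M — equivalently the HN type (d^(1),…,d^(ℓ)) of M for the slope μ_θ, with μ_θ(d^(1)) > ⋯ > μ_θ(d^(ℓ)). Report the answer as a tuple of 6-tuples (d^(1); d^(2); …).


Via rank(M_{q-1}∘⋯∘M_p): M ≅ I[1,1], I[1,2], I[1,4], I[2,2], I[2,3], I[4,6], I[5,5].
μ_θ-semistable layers: μ^(1)=24; μ^(2)=13/2; μ^(3)=3; μ^(4)=-19/3; μ^(5)=-11; μ^(6)=-43/2

((1, 0, 0, 1, 0, 0); (1, 1, 0, 0, 0, 0); (0, 0, 0, 1, 2, 1); (1, 1, 1, 0, 0, 0); (0, 1, 0, 0, 0, 0); (0, 1, 1, 0, 0, 0))


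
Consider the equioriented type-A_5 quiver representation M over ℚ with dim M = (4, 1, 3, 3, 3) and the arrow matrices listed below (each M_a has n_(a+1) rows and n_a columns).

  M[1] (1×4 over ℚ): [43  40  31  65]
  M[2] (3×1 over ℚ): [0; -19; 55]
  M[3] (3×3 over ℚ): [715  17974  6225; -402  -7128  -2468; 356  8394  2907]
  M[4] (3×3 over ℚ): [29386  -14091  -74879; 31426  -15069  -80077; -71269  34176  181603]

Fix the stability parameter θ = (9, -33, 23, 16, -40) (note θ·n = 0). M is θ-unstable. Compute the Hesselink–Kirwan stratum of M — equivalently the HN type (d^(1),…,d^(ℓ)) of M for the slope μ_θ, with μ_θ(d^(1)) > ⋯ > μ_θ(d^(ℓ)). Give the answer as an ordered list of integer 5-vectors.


Interval decomposition of M: I[1,1]^3, I[1,5], I[3,4], I[3,5], I[5,5].
HN type (ℓ=5): μ^(1)=39/2; μ^(2)=9; μ^(3)=-1/3; μ^(4)=-12; μ^(5)=-40

((0, 0, 1, 1, 0); (3, 0, 0, 0, 0); (0, 0, 2, 2, 2); (1, 1, 0, 0, 0); (0, 0, 0, 0, 1))


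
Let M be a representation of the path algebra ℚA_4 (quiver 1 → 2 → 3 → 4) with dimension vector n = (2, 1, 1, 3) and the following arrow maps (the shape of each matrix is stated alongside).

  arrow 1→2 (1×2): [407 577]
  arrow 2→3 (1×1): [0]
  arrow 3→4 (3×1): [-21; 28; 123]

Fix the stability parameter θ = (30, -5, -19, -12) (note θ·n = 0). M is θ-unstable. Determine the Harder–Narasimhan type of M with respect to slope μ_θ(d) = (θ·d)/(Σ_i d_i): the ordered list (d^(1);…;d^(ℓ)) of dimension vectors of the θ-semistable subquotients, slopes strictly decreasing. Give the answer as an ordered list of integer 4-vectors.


Interval decomposition of M: I[1,1], I[1,2], I[3,4], I[4,4]^2.
HN type (ℓ=4): μ^(1)=30; μ^(2)=25/2; μ^(3)=-12; μ^(4)=-19

((1, 0, 0, 0); (1, 1, 0, 0); (0, 0, 0, 3); (0, 0, 1, 0))


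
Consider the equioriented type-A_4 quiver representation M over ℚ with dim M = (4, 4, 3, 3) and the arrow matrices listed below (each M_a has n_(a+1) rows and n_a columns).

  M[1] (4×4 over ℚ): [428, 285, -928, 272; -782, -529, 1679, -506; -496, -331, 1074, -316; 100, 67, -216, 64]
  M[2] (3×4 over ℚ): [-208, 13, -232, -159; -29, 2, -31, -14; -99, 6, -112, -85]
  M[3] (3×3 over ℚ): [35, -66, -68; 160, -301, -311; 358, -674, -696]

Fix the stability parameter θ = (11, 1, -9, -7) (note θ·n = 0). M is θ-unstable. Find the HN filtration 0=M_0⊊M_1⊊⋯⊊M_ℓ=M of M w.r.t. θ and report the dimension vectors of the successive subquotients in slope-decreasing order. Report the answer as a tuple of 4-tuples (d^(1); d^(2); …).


Barcode: M ≅ I[1,1]^2, I[1,2], I[1,4], I[2,4]^2. HN layers by μ_θ (4 steps, strictly decreasing):
  μ^(1)=11; μ^(2)=6; μ^(3)=-1; μ^(4)=-5

((2, 0, 0, 0); (1, 1, 0, 0); (1, 1, 1, 1); (0, 2, 2, 2))


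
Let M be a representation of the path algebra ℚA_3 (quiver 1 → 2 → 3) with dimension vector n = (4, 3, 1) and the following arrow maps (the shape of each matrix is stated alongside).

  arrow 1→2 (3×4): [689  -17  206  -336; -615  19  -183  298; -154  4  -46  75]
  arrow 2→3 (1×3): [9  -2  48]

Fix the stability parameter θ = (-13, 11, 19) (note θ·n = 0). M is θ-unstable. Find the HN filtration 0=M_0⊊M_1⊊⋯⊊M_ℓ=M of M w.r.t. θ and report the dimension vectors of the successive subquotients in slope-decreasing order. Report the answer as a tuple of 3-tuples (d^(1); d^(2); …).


Via rank(M_{q-1}∘⋯∘M_p): M ≅ I[1,1], I[1,2]^2, I[1,3].
μ_θ-semistable layers: μ^(1)=19; μ^(2)=11; μ^(3)=-13

((0, 0, 1); (0, 3, 0); (4, 0, 0))
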